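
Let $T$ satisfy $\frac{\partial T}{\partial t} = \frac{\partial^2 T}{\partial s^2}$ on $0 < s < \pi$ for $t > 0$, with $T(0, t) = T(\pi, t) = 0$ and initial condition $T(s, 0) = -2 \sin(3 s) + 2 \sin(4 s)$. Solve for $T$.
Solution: Separating variables: $T = \sum c_n e^{-n^2t} \sin(ns)$. From $T(s,0) = -2 \sin(3 s) + 2 \sin(4 s)$: $c_3=-2, c_4=2$.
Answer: $T(s, t) = -2 e^{-9 t} \sin(3 s) + 2 e^{-16 t} \sin(4 s)$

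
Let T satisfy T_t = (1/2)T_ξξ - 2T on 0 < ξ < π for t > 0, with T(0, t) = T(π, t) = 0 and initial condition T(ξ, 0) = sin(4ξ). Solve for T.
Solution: Substitute T = exp(-2t)u.
Then T_t = exp(-2t)(u_t - 2u), T_ξξ = exp(-2t)u_ξξ; substituting and dividing by exp(-2t), the lower-order terms cancel: u_t = (1/2)u_ξξ (standard heat equation).
Data for u: u(ξ,0) = T(ξ,0) = sin(4ξ). The boundary conditions carry over: u(0,t) = u(π,t) = 0.
Separating variables: u = Σ c_n exp(-n²t/2) sin(nξ). From u(ξ,0) = sin(4ξ): c_4=1.
So u(ξ,t) = exp(-8t)sin(4ξ), and T(ξ,t) = exp(-2t)u(ξ,t).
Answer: T(ξ, t) = exp(-10t)sin(4ξ)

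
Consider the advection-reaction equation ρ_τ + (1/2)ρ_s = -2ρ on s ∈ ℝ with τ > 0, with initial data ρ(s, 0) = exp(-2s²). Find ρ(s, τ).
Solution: Substitute ρ = exp(-2τ)u, i.e. u = exp(2τ)ρ.
By the product rule, ρ_τ = exp(-2τ)(u_τ - 2u), ρ_s = exp(-2τ)u_s.
Substituting into the PDE and dividing by exp(-2τ): u_τ - 2u + (1/2)u_s = -2u.
The lower-order terms cancel, leaving the standard advection equation u_τ + (1/2)u_s = 0.
Initial data for u: u(s,0) = ρ(s,0) = exp(-2s²).
Solve for u:
  By method of characteristics (waves move right with speed 1/2):
  Along characteristics s - (1/2)τ = const, u is constant, so u(s,τ) = f(s - (1/2)τ) with f = u(·, 0).
Hence u(s,τ) = exp(-2(s - τ/2)²).
Transform back: ρ(s,τ) = exp(-2τ)u(s,τ).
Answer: ρ(s, τ) = exp(-2τ)exp(-2(s - τ/2)²)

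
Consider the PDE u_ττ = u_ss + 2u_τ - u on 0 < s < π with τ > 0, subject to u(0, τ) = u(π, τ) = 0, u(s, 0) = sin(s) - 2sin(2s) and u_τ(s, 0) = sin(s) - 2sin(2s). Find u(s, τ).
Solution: Substitute u = exp(τ)w, i.e. w = exp(-τ)u.
By the product rule, u_τ = exp(τ)(w_τ + w), u_ττ = exp(τ)(w_ττ + 2w_τ + w), u_ss = exp(τ)w_ss.
Substituting into the PDE and dividing by exp(τ): w_ττ + 2w_τ + w = w_ss + 2(w_τ + w) - w.
The lower-order terms cancel, leaving the standard wave equation w_ττ = w_ss.
Initial data for w: w(s,0) = u(s,0) = sin(s) - 2sin(2s); w_τ(s,0) = u_τ(s,0) - u(s,0) = 0. The boundary conditions carry over: w(0,τ) = w(π,τ) = 0.
Solve for w:
  Using separation of variables w = X(s)T(τ):
  Eigenfunctions: sin(ns), n = 1, 2, 3, ...
  General solution: w(s, τ) = Σ [A_n cos(n τ) + B_n sin(n τ)] sin(ns)
  From w(s,0) = sin(s) - 2sin(2s): A_1=1, A_2=-2. From w_τ(s,0) = 0: all B_n = 0.
Hence w(s,τ) = sin(s)cos(τ) - 2sin(2s)cos(2τ).
Transform back: u(s,τ) = exp(τ)w(s,τ).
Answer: u(s, τ) = exp(τ)sin(s)cos(τ) - 2exp(τ)sin(2s)cos(2τ)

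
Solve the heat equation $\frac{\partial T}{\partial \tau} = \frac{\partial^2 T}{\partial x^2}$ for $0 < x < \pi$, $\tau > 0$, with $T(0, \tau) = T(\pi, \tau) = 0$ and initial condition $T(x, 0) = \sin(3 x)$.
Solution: Using separation of variables $T = X(x)G(\tau)$:
Eigenfunctions: $\sin(nx)$, $n = 1, 2, 3, \ldots$
General solution: $T(x, \tau) = \sum c_n \sin(nx) e^{-n^2 \tau}$
Matching $T(x,0) = \sin(3 x)$ term by term: $c_3=1$.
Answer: $T(x, \tau) = e^{-9 \tau} \sin(3 x)$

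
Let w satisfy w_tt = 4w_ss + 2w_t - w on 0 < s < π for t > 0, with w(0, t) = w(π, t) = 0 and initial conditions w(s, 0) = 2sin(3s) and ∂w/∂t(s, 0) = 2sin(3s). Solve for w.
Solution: Substitute w = exp(t)u.
Then w_t = exp(t)(u_t + u), w_tt = exp(t)(u_tt + 2u_t + u), w_ss = exp(t)u_ss; substituting and dividing by exp(t), the lower-order terms cancel: u_tt = 4u_ss (standard wave equation).
Data for u: u(s,0) = w(s,0) = 2sin(3s); u_t(s,0) = w_t(s,0) - w(s,0) = 0. The boundary conditions carry over: u(0,t) = u(π,t) = 0.
Separating variables: u = Σ [A_n cos(ω_n t) + B_n sin(ω_n t)] sin(ns), ω_n = 2n. From ICs: A_3=2.
So u(s,t) = 2sin(3s)cos(6t), and w(s,t) = exp(t)u(s,t).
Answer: w(s, t) = 2exp(t)sin(3s)cos(6t)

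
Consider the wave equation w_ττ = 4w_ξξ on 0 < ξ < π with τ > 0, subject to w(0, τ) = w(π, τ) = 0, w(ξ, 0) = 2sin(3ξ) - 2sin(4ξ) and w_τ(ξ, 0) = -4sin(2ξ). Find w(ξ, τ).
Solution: Separating variables: w = Σ [A_n cos(ω_n τ) + B_n sin(ω_n τ)] sin(nξ), ω_n = 2n. From ICs (B_n = velocity coefficient / ω_n): A_3=2, A_4=-2, B_2=-1.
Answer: w(ξ, τ) = -sin(2ξ)sin(4τ) + 2sin(3ξ)cos(6τ) - 2sin(4ξ)cos(8τ)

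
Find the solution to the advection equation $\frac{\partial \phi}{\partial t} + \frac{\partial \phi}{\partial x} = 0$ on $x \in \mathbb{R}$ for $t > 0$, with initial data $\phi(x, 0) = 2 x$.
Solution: By characteristics ($dx/dt = 1$), $\phi(x,t) = f(x - t)$ with $f = \phi( \cdot , 0)$.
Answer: $\phi(x, t) = -2 t + 2 x$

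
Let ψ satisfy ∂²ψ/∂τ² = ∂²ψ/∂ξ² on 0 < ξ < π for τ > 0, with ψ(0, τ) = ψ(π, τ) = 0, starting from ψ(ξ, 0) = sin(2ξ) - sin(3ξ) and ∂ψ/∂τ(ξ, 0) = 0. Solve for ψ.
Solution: Using separation of variables ψ = X(ξ)T(τ):
Eigenfunctions: sin(nξ), n = 1, 2, 3, ...
General solution: ψ(ξ, τ) = Σ [A_n cos(n τ) + B_n sin(n τ)] sin(nξ)
From ψ(ξ,0) = sin(2ξ) - sin(3ξ): A_2=1, A_3=-1. From ψ_τ(ξ,0) = 0: all B_n = 0.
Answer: ψ(ξ, τ) = sin(2ξ)cos(2τ) - sin(3ξ)cos(3τ)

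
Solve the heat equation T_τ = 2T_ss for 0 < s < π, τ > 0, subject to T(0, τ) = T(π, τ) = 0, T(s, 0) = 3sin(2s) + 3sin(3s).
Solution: Using separation of variables T = X(s)G(τ):
Eigenfunctions: sin(ns), n = 1, 2, 3, ...
General solution: T(s, τ) = Σ c_n sin(ns) exp(-2n² τ)
Matching T(s,0) = 3sin(2s) + 3sin(3s) term by term: c_2=3, c_3=3.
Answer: T(s, τ) = 3exp(-8τ)sin(2s) + 3exp(-18τ)sin(3s)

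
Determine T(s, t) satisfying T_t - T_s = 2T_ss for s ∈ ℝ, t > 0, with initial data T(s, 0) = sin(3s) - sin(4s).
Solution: Change to a moving frame: let η = s + t, σ = t and write T(s,t) = u(η,σ).
By the chain rule T_t = u_σ + u_η, T_s = u_η, T_ss = u_ηη.
Then T_t - T_s = u_σ: the advection term cancels and the PDE becomes the heat equation u_σ = 2u_ηη on η ∈ ℝ.
Initial data: u(η,0) = T(η,0) = sin(3η) - sin(4η).
On η ∈ ℝ each mode satisfies (sin(nη))″ = -n² sin(nη), so exp(-2n²σ) sin(nη) solves the heat equation; by superposition u(η,σ) = Σ c_n exp(-2n²σ) sin(nη).
Reading off the coefficients: c_3=1, c_4=-1, so u(η,σ) = exp(-18σ)sin(3η) - exp(-32σ)sin(4η).
Substituting back η = s + t, σ = t: T(s,t) = u(s + t, t).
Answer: T(s, t) = exp(-18t)sin(3s + 3t) - exp(-32t)sin(4s + 4t)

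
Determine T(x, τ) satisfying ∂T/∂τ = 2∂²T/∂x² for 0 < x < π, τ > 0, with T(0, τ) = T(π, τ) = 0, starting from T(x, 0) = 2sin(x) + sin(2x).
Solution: Using separation of variables T = X(x)G(τ):
Eigenfunctions: sin(nx), n = 1, 2, 3, ...
General solution: T(x, τ) = Σ c_n sin(nx) exp(-2n² τ)
Matching T(x,0) = 2sin(x) + sin(2x) term by term: c_1=2, c_2=1.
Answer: T(x, τ) = 2exp(-2τ)sin(x) + exp(-8τ)sin(2x)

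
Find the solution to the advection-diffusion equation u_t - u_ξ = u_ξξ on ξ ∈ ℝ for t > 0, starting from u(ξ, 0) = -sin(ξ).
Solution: Change to a moving frame: let η = ξ + t, σ = t and write u(ξ,t) = w(η,σ).
By the chain rule u_t = w_σ + w_η, u_ξ = w_η, u_ξξ = w_ηη.
Then u_t - u_ξ = w_σ: the advection term cancels and the PDE becomes the heat equation w_σ = w_ηη on η ∈ ℝ.
Initial data: w(η,0) = u(η,0) = -sin(η).
On η ∈ ℝ each mode satisfies (sin(nη))″ = -n² sin(nη), so exp(-n²σ) sin(nη) solves the heat equation; by superposition w(η,σ) = Σ c_n exp(-n²σ) sin(nη).
Reading off the coefficients: c_1=-1, so w(η,σ) = -exp(-σ)sin(η).
Substituting back η = ξ + t, σ = t: u(ξ,t) = w(ξ + t, t).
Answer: u(ξ, t) = -exp(-t)sin(t + ξ)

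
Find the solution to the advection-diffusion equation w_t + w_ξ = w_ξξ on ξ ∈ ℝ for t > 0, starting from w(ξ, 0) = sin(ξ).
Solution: Moving frame: η = ξ - t, σ = t, w = u(η,σ), so w_t = u_σ - u_η and w_ξξ = u_ηη.
Hence w_t + w_ξ = u_σ and the PDE becomes the heat equation u_σ = u_ηη on η ∈ ℝ.
Initial data: u(η,0) = w(η,0) = sin(η). Each mode sin(nη) decays as exp(-n²σ) on ℝ, so u(η,σ) = Σ c_n exp(-n²σ) sin(nη) with c_1=1: u(η,σ) = exp(-σ)sin(η).
Substituting back: w(ξ,t) = u(ξ - t, t).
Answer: w(ξ, t) = -exp(-t)sin(t - ξ)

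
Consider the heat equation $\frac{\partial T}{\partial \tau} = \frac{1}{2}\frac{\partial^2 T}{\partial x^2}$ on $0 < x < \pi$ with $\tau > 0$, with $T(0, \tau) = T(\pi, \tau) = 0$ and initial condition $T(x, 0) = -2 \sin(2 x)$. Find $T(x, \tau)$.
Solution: Using separation of variables $T = X(x)G(\tau)$:
Eigenfunctions: $\sin(nx)$, $n = 1, 2, 3, \ldots$
General solution: $T(x, \tau) = \sum c_n \sin(nx) e^{-n^2 \tau/2}$
Matching $T(x,0) = -2 \sin(2 x)$ term by term: $c_2=-2$.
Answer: $T(x, \tau) = -2 e^{-2 \tau} \sin(2 x)$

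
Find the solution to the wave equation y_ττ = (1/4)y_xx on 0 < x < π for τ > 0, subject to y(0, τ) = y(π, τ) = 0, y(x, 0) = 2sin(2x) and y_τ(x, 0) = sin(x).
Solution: Using separation of variables y = X(x)T(τ):
Eigenfunctions: sin(nx), n = 1, 2, 3, ...
General solution: y(x, τ) = Σ [A_n cos(n τ/2) + B_n sin(n τ/2)] sin(nx)
From y(x,0) = 2sin(2x): A_2=2. From y_τ(x,0) = sin(x), using y_τ(x,0) = Σ ω_n B_n sin(nx) with ω_n = n/2: B_1 = 1/(1/2) = 2.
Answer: y(x, τ) = 2sin(x)sin(τ/2) + 2sin(2x)cos(τ)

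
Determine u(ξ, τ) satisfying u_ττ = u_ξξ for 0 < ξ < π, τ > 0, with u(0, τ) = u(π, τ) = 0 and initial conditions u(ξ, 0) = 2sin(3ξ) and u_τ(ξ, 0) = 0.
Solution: Using separation of variables u = X(ξ)T(τ):
Eigenfunctions: sin(nξ), n = 1, 2, 3, ...
General solution: u(ξ, τ) = Σ [A_n cos(n τ) + B_n sin(n τ)] sin(nξ)
From u(ξ,0) = 2sin(3ξ): A_3=2. From u_τ(ξ,0) = 0: all B_n = 0.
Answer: u(ξ, τ) = 2sin(3ξ)cos(3τ)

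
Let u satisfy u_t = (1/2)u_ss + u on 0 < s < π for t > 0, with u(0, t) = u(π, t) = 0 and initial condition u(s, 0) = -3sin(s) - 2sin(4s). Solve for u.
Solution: Substitute u = exp(t)w, i.e. w = exp(-t)u.
By the product rule, u_t = exp(t)(w_t + w), u_ss = exp(t)w_ss.
Substituting into the PDE and dividing by exp(t): w_t + w = (1/2)w_ss + w.
The lower-order terms cancel, leaving the standard heat equation w_t = (1/2)w_ss.
Initial data for w: w(s,0) = u(s,0) = -3sin(s) - 2sin(4s). The boundary conditions carry over: w(0,t) = w(π,t) = 0.
Solve for w:
  Using separation of variables w = X(s)T(t):
  Eigenfunctions: sin(ns), n = 1, 2, 3, ...
  General solution: w(s, t) = Σ c_n sin(ns) exp(-n² t/2)
  Matching w(s,0) = -3sin(s) - 2sin(4s) term by term: c_1=-3, c_4=-2.
Hence w(s,t) = -2exp(-8t)sin(4s) - 3exp(-t/2)sin(s).
Transform back: u(s,t) = exp(t)w(s,t).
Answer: u(s, t) = -3exp(t/2)sin(s) - 2exp(-7t)sin(4s)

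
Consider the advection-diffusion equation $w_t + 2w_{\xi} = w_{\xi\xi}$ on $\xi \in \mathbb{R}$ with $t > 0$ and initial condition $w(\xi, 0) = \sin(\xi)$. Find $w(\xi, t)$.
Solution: Change to a moving frame: let $\eta = \xi - 2t$, $\sigma = t$ and write $w(\xi,t) = u(\eta,\sigma)$.
By the chain rule $w_t = u_{\sigma} - 2u_{\eta}$, $w_{\xi} = u_{\eta}$, $w_{\xi\xi} = u_{\eta\eta}$.
Then $w_t + 2w_{\xi} = u_{\sigma}$: the advection term cancels and the PDE becomes the heat equation $u_{\sigma} = u_{\eta\eta}$ on $\eta \in \mathbb{R}$.
Initial data: $u(\eta,0) = w(\eta,0) = \sin(\eta)$.
On $\eta \in \mathbb{R}$ each mode satisfies $(\sin(n\eta))'' = -n^2 \sin(n\eta)$, so $e^{-n^2\sigma} \sin(n\eta)$ solves the heat equation; by superposition $u(\eta,\sigma) = \sum c_n e^{-n^2\sigma} \sin(n\eta)$.
Reading off the coefficients: $c_1=1$, so $u(\eta,\sigma) = e^{-\sigma} \sin(\eta)$.
Substituting back $\eta = \xi - 2t$, $\sigma = t$: $w(\xi,t) = u(\xi - 2t, t)$.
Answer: $w(\xi, t) = e^{-t} \sin(\xi - 2 t)$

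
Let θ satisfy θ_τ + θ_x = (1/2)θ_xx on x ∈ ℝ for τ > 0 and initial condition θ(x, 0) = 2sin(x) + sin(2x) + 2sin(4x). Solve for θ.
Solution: Change to a moving frame: let η = x - τ, σ = τ and write θ(x,τ) = u(η,σ).
By the chain rule θ_τ = u_σ - u_η, θ_x = u_η, θ_xx = u_ηη.
Then θ_τ + θ_x = u_σ: the advection term cancels and the PDE becomes the heat equation u_σ = (1/2)u_ηη on η ∈ ℝ.
Initial data: u(η,0) = θ(η,0) = 2sin(η) + sin(2η) + 2sin(4η).
On η ∈ ℝ each mode satisfies (sin(nη))″ = -n² sin(nη), so exp(-n²σ/2) sin(nη) solves the heat equation; by superposition u(η,σ) = Σ c_n exp(-n²σ/2) sin(nη).
Reading off the coefficients: c_1=2, c_2=1, c_4=2, so u(η,σ) = exp(-2σ)sin(2η) + 2exp(-8σ)sin(4η) + 2exp(-σ/2)sin(η).
Substituting back η = x - τ, σ = τ: θ(x,τ) = u(x - τ, τ).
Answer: θ(x, τ) = exp(-2τ)sin(2x - 2τ) + 2exp(-8τ)sin(4x - 4τ) + 2exp(-τ/2)sin(x - τ)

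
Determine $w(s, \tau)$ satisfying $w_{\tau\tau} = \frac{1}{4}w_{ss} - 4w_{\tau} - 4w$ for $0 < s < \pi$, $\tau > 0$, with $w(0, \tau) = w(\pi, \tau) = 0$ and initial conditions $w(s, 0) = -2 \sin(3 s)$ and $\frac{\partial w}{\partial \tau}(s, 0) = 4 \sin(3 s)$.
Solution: Substitute $w = e^{-2\tau}u$, i.e. $u = e^{2\tau}w$.
By the product rule, $w_{\tau} = e^{-2\tau}(u_{\tau} - 2u)$, $w_{\tau\tau} = e^{-2\tau}(u_{\tau\tau} - 4u_{\tau} + 4u)$, $w_{ss} = e^{-2\tau}u_{ss}$.
Substituting into the PDE and dividing by $e^{-2\tau}$: $u_{\tau\tau} - 4u_{\tau} + 4u = \frac{1}{4}u_{ss} - 4(u_{\tau} - 2u) - 4u$.
The lower-order terms cancel, leaving the standard wave equation $u_{\tau\tau} = \frac{1}{4}u_{ss}$.
Initial data for $u$: $u(s,0) = w(s,0) = -2 \sin(3 s)$; $u_{\tau}(s,0) = w_{\tau}(s,0) + 2w(s,0) = 0$. The boundary conditions carry over: $u(0,\tau) = u(\pi,\tau) = 0$.
Solve for $u$:
  Using separation of variables $u = X(s)T(\tau)$:
  Eigenfunctions: $\sin(ns)$, $n = 1, 2, 3, \ldots$
  General solution: $u(s, \tau) = \sum [A_n \cos(n \tau/2) + B_n \sin(n \tau/2)] \sin(ns)$
  From $u(s,0) = -2 \sin(3 s)$: $A_3=-2$. From $u_{\tau}(s,0) = 0$: all $B_n = 0$.
Hence $u(s,\tau) = -2 \sin(3 s) \cos(3 \tau/2)$.
Transform back: $w(s,\tau) = e^{-2\tau}u(s,\tau)$.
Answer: $w(s, \tau) = -2 e^{-2 \tau} \sin(3 s) \cos(3 \tau/2)$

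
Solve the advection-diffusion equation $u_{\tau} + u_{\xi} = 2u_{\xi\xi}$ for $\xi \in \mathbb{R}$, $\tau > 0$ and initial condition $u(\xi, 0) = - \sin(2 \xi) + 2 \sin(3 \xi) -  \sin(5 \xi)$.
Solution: Moving frame: $\eta = \xi - \tau$, $\sigma = \tau$, $u = w(\eta,\sigma)$, so $u_{\tau} = w_{\sigma} - w_{\eta}$ and $u_{\xi\xi} = w_{\eta\eta}$.
Hence $u_{\tau} + u_{\xi} = w_{\sigma}$ and the PDE becomes the heat equation $w_{\sigma} = 2w_{\eta\eta}$ on $\eta \in \mathbb{R}$.
Initial data: $w(\eta,0) = u(\eta,0) = - \sin(2 \eta) + 2 \sin(3 \eta) - \sin(5 \eta)$. Each mode $\sin(n\eta)$ decays as $e^{-2n^2\sigma}$ on $\mathbb{R}$, so $w(\eta,\sigma) = \sum c_n e^{-2n^2\sigma} \sin(n\eta)$ with $c_2=-1, c_3=2, c_5=-1$: $w(\eta,\sigma) = - e^{-8 \sigma} \sin(2 \eta) + 2 e^{-18 \sigma} \sin(3 \eta) - e^{-50 \sigma} \sin(5 \eta)$.
Substituting back: $u(\xi,\tau) = w(\xi - \tau, \tau)$.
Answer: $u(\xi, \tau) = e^{-8 \tau} \sin(2 \tau - 2 \xi) - 2 e^{-18 \tau} \sin(3 \tau - 3 \xi) + e^{-50 \tau} \sin(5 \tau - 5 \xi)$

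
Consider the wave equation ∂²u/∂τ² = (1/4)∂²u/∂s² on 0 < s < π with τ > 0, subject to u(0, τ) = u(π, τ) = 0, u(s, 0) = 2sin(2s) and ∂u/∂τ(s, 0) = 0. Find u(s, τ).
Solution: Using separation of variables u = X(s)T(τ):
Eigenfunctions: sin(ns), n = 1, 2, 3, ...
General solution: u(s, τ) = Σ [A_n cos(n τ/2) + B_n sin(n τ/2)] sin(ns)
From u(s,0) = 2sin(2s): A_2=2. From u_τ(s,0) = 0: all B_n = 0.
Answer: u(s, τ) = 2sin(2s)cos(τ)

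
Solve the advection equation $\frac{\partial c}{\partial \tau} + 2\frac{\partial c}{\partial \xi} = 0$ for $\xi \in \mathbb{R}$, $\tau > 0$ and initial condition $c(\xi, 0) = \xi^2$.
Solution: By method of characteristics (waves move right with speed 2):
Along characteristics $\xi - 2\tau =$ const, $c$ is constant, so $c(\xi,\tau) = f(\xi - 2\tau)$ with $f = c( \cdot , 0)$.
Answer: $c(\xi, \tau) = 4 \tau^2 - 4 \tau \xi + \xi^2$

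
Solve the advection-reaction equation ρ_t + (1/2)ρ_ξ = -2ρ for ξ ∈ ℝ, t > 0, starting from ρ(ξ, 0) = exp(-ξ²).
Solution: Substitute ρ = exp(-2t)u, i.e. u = exp(2t)ρ.
By the product rule, ρ_t = exp(-2t)(u_t - 2u), ρ_ξ = exp(-2t)u_ξ.
Substituting into the PDE and dividing by exp(-2t): u_t - 2u + (1/2)u_ξ = -2u.
The lower-order terms cancel, leaving the standard advection equation u_t + (1/2)u_ξ = 0.
Initial data for u: u(ξ,0) = ρ(ξ,0) = exp(-ξ²).
Solve for u:
  By method of characteristics (waves move right with speed 1/2):
  Along characteristics ξ - (1/2)t = const, u is constant, so u(ξ,t) = f(ξ - (1/2)t) with f = u(·, 0).
Hence u(ξ,t) = exp(-(-t/2 + ξ)²).
Transform back: ρ(ξ,t) = exp(-2t)u(ξ,t).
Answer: ρ(ξ, t) = exp(-2t)exp(-(-t/2 + ξ)²)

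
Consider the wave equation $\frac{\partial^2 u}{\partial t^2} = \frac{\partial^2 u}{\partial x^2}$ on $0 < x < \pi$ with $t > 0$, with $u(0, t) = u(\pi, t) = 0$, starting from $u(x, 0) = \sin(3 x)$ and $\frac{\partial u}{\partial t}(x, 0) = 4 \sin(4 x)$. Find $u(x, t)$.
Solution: Using separation of variables $u = X(x)T(t)$:
Eigenfunctions: $\sin(nx)$, $n = 1, 2, 3, \ldots$
General solution: $u(x, t) = \sum [A_n \cos(n t) + B_n \sin(n t)] \sin(nx)$
From $u(x,0) = \sin(3 x)$: $A_3=1$. From $u_t(x,0) = 4 \sin(4 x)$, using $u_t(x,0) = \sum \omega_n B_n \sin(nx)$ with $\omega_n = n$: $B_4 = 4/4 = 1$.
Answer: $u(x, t) = \sin(4 t) \sin(4 x) + \sin(3 x) \cos(3 t)$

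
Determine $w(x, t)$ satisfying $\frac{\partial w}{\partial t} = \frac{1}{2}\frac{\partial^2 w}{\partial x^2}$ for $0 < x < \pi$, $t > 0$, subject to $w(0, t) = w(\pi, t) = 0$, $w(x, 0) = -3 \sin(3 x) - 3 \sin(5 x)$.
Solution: Using separation of variables $w = X(x)T(t)$:
Eigenfunctions: $\sin(nx)$, $n = 1, 2, 3, \ldots$
General solution: $w(x, t) = \sum c_n \sin(nx) e^{-n^2 t/2}$
Matching $w(x,0) = -3 \sin(3 x) - 3 \sin(5 x)$ term by term: $c_3=-3, c_5=-3$.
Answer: $w(x, t) = -3 e^{-9 t/2} \sin(3 x) - 3 e^{-25 t/2} \sin(5 x)$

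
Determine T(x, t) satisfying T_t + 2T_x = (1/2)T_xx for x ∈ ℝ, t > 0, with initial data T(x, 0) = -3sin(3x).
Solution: Change to a moving frame: let η = x - 2t, σ = t and write T(x,t) = u(η,σ).
By the chain rule T_t = u_σ - 2u_η, T_x = u_η, T_xx = u_ηη.
Then T_t + 2T_x = u_σ: the advection term cancels and the PDE becomes the heat equation u_σ = (1/2)u_ηη on η ∈ ℝ.
Initial data: u(η,0) = T(η,0) = -3sin(3η).
On η ∈ ℝ each mode satisfies (sin(nη))″ = -n² sin(nη), so exp(-n²σ/2) sin(nη) solves the heat equation; by superposition u(η,σ) = Σ c_n exp(-n²σ/2) sin(nη).
Reading off the coefficients: c_3=-3, so u(η,σ) = -3exp(-9σ/2)sin(3η).
Substituting back η = x - 2t, σ = t: T(x,t) = u(x - 2t, t).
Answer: T(x, t) = 3exp(-9t/2)sin(6t - 3x)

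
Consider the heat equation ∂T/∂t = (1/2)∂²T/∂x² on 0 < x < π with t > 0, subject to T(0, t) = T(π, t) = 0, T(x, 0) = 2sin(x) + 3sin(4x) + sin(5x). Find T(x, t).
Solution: Using separation of variables T = X(x)G(t):
Eigenfunctions: sin(nx), n = 1, 2, 3, ...
General solution: T(x, t) = Σ c_n sin(nx) exp(-n² t/2)
Matching T(x,0) = 2sin(x) + 3sin(4x) + sin(5x) term by term: c_1=2, c_4=3, c_5=1.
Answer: T(x, t) = 3exp(-8t)sin(4x) + 2exp(-t/2)sin(x) + exp(-25t/2)sin(5x)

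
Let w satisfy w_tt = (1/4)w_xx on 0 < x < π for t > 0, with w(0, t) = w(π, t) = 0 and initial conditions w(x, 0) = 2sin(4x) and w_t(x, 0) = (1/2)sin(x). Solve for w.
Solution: Separating variables: w = Σ [A_n cos(ω_n t) + B_n sin(ω_n t)] sin(nx), ω_n = n/2. From ICs (B_n = velocity coefficient / ω_n): A_4=2, B_1=1.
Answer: w(x, t) = sin(t/2)sin(x) + 2sin(4x)cos(2t)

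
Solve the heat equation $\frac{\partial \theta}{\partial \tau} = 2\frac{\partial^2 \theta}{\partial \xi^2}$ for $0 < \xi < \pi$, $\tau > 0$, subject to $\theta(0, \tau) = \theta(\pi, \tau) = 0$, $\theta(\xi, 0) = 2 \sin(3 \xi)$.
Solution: Separating variables: $\theta = \sum c_n e^{-2n^2\tau} \sin(n\xi)$. From $\theta(\xi,0) = 2 \sin(3 \xi)$: $c_3=2$.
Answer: $\theta(\xi, \tau) = 2 e^{-18 \tau} \sin(3 \xi)$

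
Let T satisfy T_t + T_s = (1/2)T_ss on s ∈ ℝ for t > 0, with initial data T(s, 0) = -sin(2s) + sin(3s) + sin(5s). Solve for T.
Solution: Change to a moving frame: let η = s - t, σ = t and write T(s,t) = u(η,σ).
By the chain rule T_t = u_σ - u_η, T_s = u_η, T_ss = u_ηη.
Then T_t + T_s = u_σ: the advection term cancels and the PDE becomes the heat equation u_σ = (1/2)u_ηη on η ∈ ℝ.
Initial data: u(η,0) = T(η,0) = -sin(2η) + sin(3η) + sin(5η).
On η ∈ ℝ each mode satisfies (sin(nη))″ = -n² sin(nη), so exp(-n²σ/2) sin(nη) solves the heat equation; by superposition u(η,σ) = Σ c_n exp(-n²σ/2) sin(nη).
Reading off the coefficients: c_2=-1, c_3=1, c_5=1, so u(η,σ) = -exp(-2σ)sin(2η) + exp(-9σ/2)sin(3η) + exp(-25σ/2)sin(5η).
Substituting back η = s - t, σ = t: T(s,t) = u(s - t, t).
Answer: T(s, t) = -exp(-2t)sin(2s - 2t) + exp(-9t/2)sin(3s - 3t) + exp(-25t/2)sin(5s - 5t)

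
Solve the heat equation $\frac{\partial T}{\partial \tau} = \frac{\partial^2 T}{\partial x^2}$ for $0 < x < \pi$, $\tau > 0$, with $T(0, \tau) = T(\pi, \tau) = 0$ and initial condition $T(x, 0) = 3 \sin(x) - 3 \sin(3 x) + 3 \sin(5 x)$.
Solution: Separating variables: $T = \sum c_n e^{-n^2\tau} \sin(nx)$. From $T(x,0) = 3 \sin(x) - 3 \sin(3 x) + 3 \sin(5 x)$: $c_1=3, c_3=-3, c_5=3$.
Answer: $T(x, \tau) = 3 e^{-\tau} \sin(x) - 3 e^{-9 \tau} \sin(3 x) + 3 e^{-25 \tau} \sin(5 x)$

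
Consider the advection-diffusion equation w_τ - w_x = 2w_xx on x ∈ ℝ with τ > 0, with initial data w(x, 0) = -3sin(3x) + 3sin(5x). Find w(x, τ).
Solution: Moving frame: η = x + τ, σ = τ, w = u(η,σ), so w_τ = u_σ + u_η and w_xx = u_ηη.
Hence w_τ - w_x = u_σ and the PDE becomes the heat equation u_σ = 2u_ηη on η ∈ ℝ.
Initial data: u(η,0) = w(η,0) = -3sin(3η) + 3sin(5η). Each mode sin(nη) decays as exp(-2n²σ) on ℝ, so u(η,σ) = Σ c_n exp(-2n²σ) sin(nη) with c_3=-3, c_5=3: u(η,σ) = -3exp(-18σ)sin(3η) + 3exp(-50σ)sin(5η).
Substituting back: w(x,τ) = u(x + τ, τ).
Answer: w(x, τ) = -3exp(-18τ)sin(3x + 3τ) + 3exp(-50τ)sin(5x + 5τ)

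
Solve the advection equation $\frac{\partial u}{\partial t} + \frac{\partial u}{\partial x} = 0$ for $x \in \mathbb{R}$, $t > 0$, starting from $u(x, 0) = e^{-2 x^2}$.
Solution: By characteristics ($dx/dt = 1$), $u(x,t) = f(x - t)$ with $f = u( \cdot , 0)$.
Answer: $u(x, t) = e^{-2 (-t + x)^2}$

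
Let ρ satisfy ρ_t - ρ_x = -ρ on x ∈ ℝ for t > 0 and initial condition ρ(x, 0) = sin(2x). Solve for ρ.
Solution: Substitute ρ = exp(-t)u, i.e. u = exp(t)ρ.
By the product rule, ρ_t = exp(-t)(u_t - u), ρ_x = exp(-t)u_x.
Substituting into the PDE and dividing by exp(-t): u_t - u - u_x = -u.
The lower-order terms cancel, leaving the standard advection equation u_t - u_x = 0.
Initial data for u: u(x,0) = ρ(x,0) = sin(2x).
Solve for u:
  By method of characteristics (waves move left with speed 1):
  Along characteristics x + t = const, u is constant, so u(x,t) = f(x + t) with f = u(·, 0).
Hence u(x,t) = sin(2t + 2x).
Transform back: ρ(x,t) = exp(-t)u(x,t).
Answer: ρ(x, t) = exp(-t)sin(2t + 2x)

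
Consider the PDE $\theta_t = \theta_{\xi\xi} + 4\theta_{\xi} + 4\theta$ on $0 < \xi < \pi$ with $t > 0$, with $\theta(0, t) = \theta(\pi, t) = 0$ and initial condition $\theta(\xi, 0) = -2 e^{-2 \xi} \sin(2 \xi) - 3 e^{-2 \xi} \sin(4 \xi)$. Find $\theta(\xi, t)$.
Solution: Substitute $\theta = e^{-2\xi}u$.
Then $\theta_{\xi} = e^{-2\xi}(u_{\xi} - 2u)$, $\theta_{\xi\xi} = e^{-2\xi}(u_{\xi\xi} - 4u_{\xi} + 4u)$, $\theta_t = e^{-2\xi}u_t$; substituting and dividing by $e^{-2\xi}$, the lower-order terms cancel: $u_t = u_{\xi\xi}$ (standard heat equation).
Data for $u$: $u(\xi,0) = e^{2\xi}\theta(\xi,0) = -2 \sin(2 \xi) - 3 \sin(4 \xi)$. The boundary conditions carry over: $u(0,t) = u(\pi,t) = 0$.
Separating variables: $u = \sum c_n e^{-n^2t} \sin(n\xi)$. From $u(\xi,0) = -2 \sin(2 \xi) - 3 \sin(4 \xi)$: $c_2=-2, c_4=-3$.
So $u(\xi,t) = -2 e^{-4 t} \sin(2 \xi) - 3 e^{-16 t} \sin(4 \xi)$, and $\theta(\xi,t) = e^{-2\xi}u(\xi,t)$.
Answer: $\theta(\xi, t) = -2 e^{-2 \xi} e^{-4 t} \sin(2 \xi) - 3 e^{-2 \xi} e^{-16 t} \sin(4 \xi)$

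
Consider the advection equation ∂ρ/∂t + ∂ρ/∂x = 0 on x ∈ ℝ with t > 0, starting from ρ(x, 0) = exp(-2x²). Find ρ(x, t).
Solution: By characteristics (dx/dt = 1), ρ(x,t) = f(x - t) with f = ρ(·, 0).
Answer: ρ(x, t) = exp(-2(-t + x)²)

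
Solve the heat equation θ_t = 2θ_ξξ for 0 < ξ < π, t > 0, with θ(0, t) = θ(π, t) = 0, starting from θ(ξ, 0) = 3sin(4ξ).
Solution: Using separation of variables θ = X(ξ)G(t):
Eigenfunctions: sin(nξ), n = 1, 2, 3, ...
General solution: θ(ξ, t) = Σ c_n sin(nξ) exp(-2n² t)
Matching θ(ξ,0) = 3sin(4ξ) term by term: c_4=3.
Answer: θ(ξ, t) = 3exp(-32t)sin(4ξ)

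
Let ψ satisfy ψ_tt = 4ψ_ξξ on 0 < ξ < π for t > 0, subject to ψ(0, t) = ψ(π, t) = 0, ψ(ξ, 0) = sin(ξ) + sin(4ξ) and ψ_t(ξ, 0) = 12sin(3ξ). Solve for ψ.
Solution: Using separation of variables ψ = X(ξ)T(t):
Eigenfunctions: sin(nξ), n = 1, 2, 3, ...
General solution: ψ(ξ, t) = Σ [A_n cos(2n t) + B_n sin(2n t)] sin(nξ)
From ψ(ξ,0) = sin(ξ) + sin(4ξ): A_1=1, A_4=1. From ψ_t(ξ,0) = 12sin(3ξ), using ψ_t(ξ,0) = Σ ω_n B_n sin(nξ) with ω_n = 2n: B_3 = 12/6 = 2.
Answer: ψ(ξ, t) = 2sin(6t)sin(3ξ) + sin(ξ)cos(2t) + sin(4ξ)cos(8t)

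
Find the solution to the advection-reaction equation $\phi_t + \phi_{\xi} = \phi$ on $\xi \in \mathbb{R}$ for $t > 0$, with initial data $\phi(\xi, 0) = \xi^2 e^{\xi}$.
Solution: Substitute $\phi = e^{\xi}u$.
Then $\phi_{\xi} = e^{\xi}(u_{\xi} + u)$, $\phi_t = e^{\xi}u_t$; substituting and dividing by $e^{\xi}$, the lower-order terms cancel: $u_t + u_{\xi} = 0$ (standard advection equation).
Data for $u$: $u(\xi,0) = e^{-\xi}\phi(\xi,0) = \xi^2$.
By characteristics ($d\xi/dt = 1$), $u(\xi,t) = f(\xi - t)$ with $f = u( \cdot , 0)$.
So $u(\xi,t) = t^2 - 2 t \xi + \xi^2$, and $\phi(\xi,t) = e^{\xi}u(\xi,t)$.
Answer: $\phi(\xi, t) = \xi^2 e^{\xi} - 2 \xi t e^{\xi} + t^2 e^{\xi}$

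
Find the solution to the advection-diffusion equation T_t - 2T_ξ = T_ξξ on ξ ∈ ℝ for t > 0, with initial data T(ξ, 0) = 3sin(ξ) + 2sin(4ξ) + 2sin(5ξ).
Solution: Moving frame: η = ξ + 2t, σ = t, T = u(η,σ), so T_t = u_σ + 2u_η and T_ξξ = u_ηη.
Hence T_t - 2T_ξ = u_σ and the PDE becomes the heat equation u_σ = u_ηη on η ∈ ℝ.
Initial data: u(η,0) = T(η,0) = 3sin(η) + 2sin(4η) + 2sin(5η). Each mode sin(nη) decays as exp(-n²σ) on ℝ, so u(η,σ) = Σ c_n exp(-n²σ) sin(nη) with c_1=3, c_4=2, c_5=2: u(η,σ) = 3exp(-σ)sin(η) + 2exp(-16σ)sin(4η) + 2exp(-25σ)sin(5η).
Substituting back: T(ξ,t) = u(ξ + 2t, t).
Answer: T(ξ, t) = 3exp(-t)sin(2t + ξ) + 2exp(-16t)sin(8t + 4ξ) + 2exp(-25t)sin(10t + 5ξ)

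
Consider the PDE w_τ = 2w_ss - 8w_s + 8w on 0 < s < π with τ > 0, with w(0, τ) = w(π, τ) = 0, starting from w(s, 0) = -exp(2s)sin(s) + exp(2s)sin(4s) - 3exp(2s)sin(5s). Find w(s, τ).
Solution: Substitute w = exp(2s)u, i.e. u = exp(-2s)w.
By the product rule, w_s = exp(2s)(u_s + 2u), w_ss = exp(2s)(u_ss + 4u_s + 4u), w_τ = exp(2s)u_τ.
Substituting into the PDE and dividing by exp(2s): u_τ = 2(u_ss + 4u_s + 4u) - 8(u_s + 2u) + 8u.
The lower-order terms cancel, leaving the standard heat equation u_τ = 2u_ss.
Initial data for u: u(s,0) = exp(-2s)w(s,0) = -sin(s) + sin(4s) - 3sin(5s). The boundary conditions carry over: u(0,τ) = u(π,τ) = 0.
Solve for u:
  Using separation of variables u = X(s)T(τ):
  Eigenfunctions: sin(ns), n = 1, 2, 3, ...
  General solution: u(s, τ) = Σ c_n sin(ns) exp(-2n² τ)
  Matching u(s,0) = -sin(s) + sin(4s) - 3sin(5s) term by term: c_1=-1, c_4=1, c_5=-3.
Hence u(s,τ) = -exp(-2τ)sin(s) + exp(-32τ)sin(4s) - 3exp(-50τ)sin(5s).
Transform back: w(s,τ) = exp(2s)u(s,τ).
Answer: w(s, τ) = -exp(2s)exp(-2τ)sin(s) + exp(2s)exp(-32τ)sin(4s) - 3exp(2s)exp(-50τ)sin(5s)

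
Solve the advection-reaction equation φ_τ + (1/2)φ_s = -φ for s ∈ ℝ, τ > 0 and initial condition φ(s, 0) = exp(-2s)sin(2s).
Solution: Substitute φ = exp(-2s)u.
Then φ_s = exp(-2s)(u_s - 2u), φ_τ = exp(-2s)u_τ; substituting and dividing by exp(-2s), the lower-order terms cancel: u_τ + (1/2)u_s = 0 (standard advection equation).
Data for u: u(s,0) = exp(2s)φ(s,0) = sin(2s).
By characteristics (ds/dτ = 1/2), u(s,τ) = f(s - (1/2)τ) with f = u(·, 0).
So u(s,τ) = sin(2s - τ), and φ(s,τ) = exp(-2s)u(s,τ).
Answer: φ(s, τ) = exp(-2s)sin(2s - τ)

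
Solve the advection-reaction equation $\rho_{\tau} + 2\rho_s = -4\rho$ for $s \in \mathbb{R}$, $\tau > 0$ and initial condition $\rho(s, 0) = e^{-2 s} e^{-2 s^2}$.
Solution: Substitute $\rho = e^{-2s}u$.
Then $\rho_s = e^{-2s}(u_s - 2u)$, $\rho_{\tau} = e^{-2s}u_{\tau}$; substituting and dividing by $e^{-2s}$, the lower-order terms cancel: $u_{\tau} + 2u_s = 0$ (standard advection equation).
Data for $u$: $u(s,0) = e^{2s}\rho(s,0) = e^{-2 s^2}$.
By characteristics ($ds/d\tau = 2$), $u(s,\tau) = f(s - 2\tau)$ with $f = u( \cdot , 0)$.
So $u(s,\tau) = e^{-2 (s - 2 \tau)^2}$, and $\rho(s,\tau) = e^{-2s}u(s,\tau)$.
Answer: $\rho(s, \tau) = e^{-2 s} e^{-2 (-2 \tau + s)^2}$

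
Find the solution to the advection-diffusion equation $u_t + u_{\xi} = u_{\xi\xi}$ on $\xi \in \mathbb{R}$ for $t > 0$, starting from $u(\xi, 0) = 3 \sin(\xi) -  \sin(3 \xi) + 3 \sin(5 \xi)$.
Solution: Moving frame: $\eta = \xi - t$, $\sigma = t$, $u = w(\eta,\sigma)$, so $u_t = w_{\sigma} - w_{\eta}$ and $u_{\xi\xi} = w_{\eta\eta}$.
Hence $u_t + u_{\xi} = w_{\sigma}$ and the PDE becomes the heat equation $w_{\sigma} = w_{\eta\eta}$ on $\eta \in \mathbb{R}$.
Initial data: $w(\eta,0) = u(\eta,0) = 3 \sin(\eta) - \sin(3 \eta) + 3 \sin(5 \eta)$. Each mode $\sin(n\eta)$ decays as $e^{-n^2\sigma}$ on $\mathbb{R}$, so $w(\eta,\sigma) = \sum c_n e^{-n^2\sigma} \sin(n\eta)$ with $c_1=3, c_3=-1, c_5=3$: $w(\eta,\sigma) = 3 e^{-\sigma} \sin(\eta) - e^{-9 \sigma} \sin(3 \eta) + 3 e^{-25 \sigma} \sin(5 \eta)$.
Substituting back: $u(\xi,t) = w(\xi - t, t)$.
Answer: $u(\xi, t) = 3 e^{-t} \sin(\xi - t) -  e^{-9 t} \sin(3 \xi - 3 t) + 3 e^{-25 t} \sin(5 \xi - 5 t)$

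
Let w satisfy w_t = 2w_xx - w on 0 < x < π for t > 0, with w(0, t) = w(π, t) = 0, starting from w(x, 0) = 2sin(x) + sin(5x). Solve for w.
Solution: Substitute w = exp(-t)u, i.e. u = exp(t)w.
By the product rule, w_t = exp(-t)(u_t - u), w_xx = exp(-t)u_xx.
Substituting into the PDE and dividing by exp(-t): u_t - u = 2u_xx - u.
The lower-order terms cancel, leaving the standard heat equation u_t = 2u_xx.
Initial data for u: u(x,0) = w(x,0) = 2sin(x) + sin(5x). The boundary conditions carry over: u(0,t) = u(π,t) = 0.
Solve for u:
  Using separation of variables u = X(x)T(t):
  Eigenfunctions: sin(nx), n = 1, 2, 3, ...
  General solution: u(x, t) = Σ c_n sin(nx) exp(-2n² t)
  Matching u(x,0) = 2sin(x) + sin(5x) term by term: c_1=2, c_5=1.
Hence u(x,t) = 2exp(-2t)sin(x) + exp(-50t)sin(5x).
Transform back: w(x,t) = exp(-t)u(x,t).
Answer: w(x, t) = 2exp(-3t)sin(x) + exp(-51t)sin(5x)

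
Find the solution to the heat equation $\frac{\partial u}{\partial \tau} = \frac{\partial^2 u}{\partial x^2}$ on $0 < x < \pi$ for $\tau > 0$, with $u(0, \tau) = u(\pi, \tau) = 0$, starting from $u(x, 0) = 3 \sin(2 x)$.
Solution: Separating variables: $u = \sum c_n e^{-n^2\tau} \sin(nx)$. From $u(x,0) = 3 \sin(2 x)$: $c_2=3$.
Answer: $u(x, \tau) = 3 e^{-4 \tau} \sin(2 x)$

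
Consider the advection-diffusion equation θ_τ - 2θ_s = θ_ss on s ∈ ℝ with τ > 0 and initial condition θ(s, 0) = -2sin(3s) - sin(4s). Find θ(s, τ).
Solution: Change to a moving frame: let η = s + 2τ, σ = τ and write θ(s,τ) = u(η,σ).
By the chain rule θ_τ = u_σ + 2u_η, θ_s = u_η, θ_ss = u_ηη.
Then θ_τ - 2θ_s = u_σ: the advection term cancels and the PDE becomes the heat equation u_σ = u_ηη on η ∈ ℝ.
Initial data: u(η,0) = θ(η,0) = -2sin(3η) - sin(4η).
On η ∈ ℝ each mode satisfies (sin(nη))″ = -n² sin(nη), so exp(-n²σ) sin(nη) solves the heat equation; by superposition u(η,σ) = Σ c_n exp(-n²σ) sin(nη).
Reading off the coefficients: c_3=-2, c_4=-1, so u(η,σ) = -2exp(-9σ)sin(3η) - exp(-16σ)sin(4η).
Substituting back η = s + 2τ, σ = τ: θ(s,τ) = u(s + 2τ, τ).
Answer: θ(s, τ) = -2exp(-9τ)sin(3s + 6τ) - exp(-16τ)sin(4s + 8τ)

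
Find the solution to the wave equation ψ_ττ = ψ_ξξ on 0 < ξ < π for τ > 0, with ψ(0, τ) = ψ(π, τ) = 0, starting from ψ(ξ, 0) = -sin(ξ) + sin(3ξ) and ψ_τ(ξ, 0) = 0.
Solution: Separating variables: ψ = Σ [A_n cos(ω_n τ) + B_n sin(ω_n τ)] sin(nξ), ω_n = n. From ICs: A_1=-1, A_3=1.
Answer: ψ(ξ, τ) = -sin(ξ)cos(τ) + sin(3ξ)cos(3τ)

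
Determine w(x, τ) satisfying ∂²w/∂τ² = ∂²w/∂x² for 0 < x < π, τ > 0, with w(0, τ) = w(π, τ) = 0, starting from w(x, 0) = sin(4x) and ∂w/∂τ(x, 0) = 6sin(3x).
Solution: Using separation of variables w = X(x)T(τ):
Eigenfunctions: sin(nx), n = 1, 2, 3, ...
General solution: w(x, τ) = Σ [A_n cos(n τ) + B_n sin(n τ)] sin(nx)
From w(x,0) = sin(4x): A_4=1. From w_τ(x,0) = 6sin(3x), using w_τ(x,0) = Σ ω_n B_n sin(nx) with ω_n = n: B_3 = 6/3 = 2.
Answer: w(x, τ) = 2sin(3x)sin(3τ) + sin(4x)cos(4τ)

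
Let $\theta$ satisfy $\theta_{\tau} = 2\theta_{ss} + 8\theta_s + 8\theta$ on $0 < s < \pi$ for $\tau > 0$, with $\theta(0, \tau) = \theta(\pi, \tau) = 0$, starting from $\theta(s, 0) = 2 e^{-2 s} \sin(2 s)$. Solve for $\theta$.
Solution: Substitute $\theta = e^{-2s}u$.
Then $\theta_s = e^{-2s}(u_s - 2u)$, $\theta_{ss} = e^{-2s}(u_{ss} - 4u_s + 4u)$, $\theta_{\tau} = e^{-2s}u_{\tau}$; substituting and dividing by $e^{-2s}$, the lower-order terms cancel: $u_{\tau} = 2u_{ss}$ (standard heat equation).
Data for $u$: $u(s,0) = e^{2s}\theta(s,0) = 2 \sin(2 s)$. The boundary conditions carry over: $u(0,\tau) = u(\pi,\tau) = 0$.
Separating variables: $u = \sum c_n e^{-2n^2\tau} \sin(ns)$. From $u(s,0) = 2 \sin(2 s)$: $c_2=2$.
So $u(s,\tau) = 2 e^{-8 \tau} \sin(2 s)$, and $\theta(s,\tau) = e^{-2s}u(s,\tau)$.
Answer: $\theta(s, \tau) = 2 e^{-8 \tau} e^{-2 s} \sin(2 s)$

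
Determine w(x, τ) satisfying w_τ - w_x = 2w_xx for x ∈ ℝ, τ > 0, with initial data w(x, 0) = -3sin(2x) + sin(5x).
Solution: Change to a moving frame: let η = x + τ, σ = τ and write w(x,τ) = u(η,σ).
By the chain rule w_τ = u_σ + u_η, w_x = u_η, w_xx = u_ηη.
Then w_τ - w_x = u_σ: the advection term cancels and the PDE becomes the heat equation u_σ = 2u_ηη on η ∈ ℝ.
Initial data: u(η,0) = w(η,0) = -3sin(2η) + sin(5η).
On η ∈ ℝ each mode satisfies (sin(nη))″ = -n² sin(nη), so exp(-2n²σ) sin(nη) solves the heat equation; by superposition u(η,σ) = Σ c_n exp(-2n²σ) sin(nη).
Reading off the coefficients: c_2=-3, c_5=1, so u(η,σ) = -3exp(-8σ)sin(2η) + exp(-50σ)sin(5η).
Substituting back η = x + τ, σ = τ: w(x,τ) = u(x + τ, τ).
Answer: w(x, τ) = -3exp(-8τ)sin(2x + 2τ) + exp(-50τ)sin(5x + 5τ)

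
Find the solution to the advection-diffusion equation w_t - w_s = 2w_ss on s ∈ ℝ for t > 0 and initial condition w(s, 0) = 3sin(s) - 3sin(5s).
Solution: Moving frame: η = s + t, σ = t, w = u(η,σ), so w_t = u_σ + u_η and w_ss = u_ηη.
Hence w_t - w_s = u_σ and the PDE becomes the heat equation u_σ = 2u_ηη on η ∈ ℝ.
Initial data: u(η,0) = w(η,0) = 3sin(η) - 3sin(5η). Each mode sin(nη) decays as exp(-2n²σ) on ℝ, so u(η,σ) = Σ c_n exp(-2n²σ) sin(nη) with c_1=3, c_5=-3: u(η,σ) = 3exp(-2σ)sin(η) - 3exp(-50σ)sin(5η).
Substituting back: w(s,t) = u(s + t, t).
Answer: w(s, t) = 3exp(-2t)sin(s + t) - 3exp(-50t)sin(5s + 5t)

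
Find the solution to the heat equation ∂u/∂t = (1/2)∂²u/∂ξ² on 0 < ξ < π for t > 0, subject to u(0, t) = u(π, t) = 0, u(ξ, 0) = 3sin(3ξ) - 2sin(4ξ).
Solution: Separating variables: u = Σ c_n exp(-n²t/2) sin(nξ). From u(ξ,0) = 3sin(3ξ) - 2sin(4ξ): c_3=3, c_4=-2.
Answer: u(ξ, t) = -2exp(-8t)sin(4ξ) + 3exp(-9t/2)sin(3ξ)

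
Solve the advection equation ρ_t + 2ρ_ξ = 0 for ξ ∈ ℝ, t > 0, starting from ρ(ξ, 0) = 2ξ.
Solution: By method of characteristics (waves move right with speed 2):
Along characteristics ξ - 2t = const, ρ is constant, so ρ(ξ,t) = f(ξ - 2t) with f = ρ(·, 0).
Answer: ρ(ξ, t) = -4t + 2ξ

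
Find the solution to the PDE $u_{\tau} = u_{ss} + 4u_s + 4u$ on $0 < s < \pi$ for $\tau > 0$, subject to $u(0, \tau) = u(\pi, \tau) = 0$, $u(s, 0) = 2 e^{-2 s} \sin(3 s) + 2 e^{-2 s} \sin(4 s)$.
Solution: Substitute $u = e^{-2s}w$.
Then $u_s = e^{-2s}(w_s - 2w)$, $u_{ss} = e^{-2s}(w_{ss} - 4w_s + 4w)$, $u_{\tau} = e^{-2s}w_{\tau}$; substituting and dividing by $e^{-2s}$, the lower-order terms cancel: $w_{\tau} = w_{ss}$ (standard heat equation).
Data for $w$: $w(s,0) = e^{2s}u(s,0) = 2 \sin(3 s) + 2 \sin(4 s)$. The boundary conditions carry over: $w(0,\tau) = w(\pi,\tau) = 0$.
Separating variables: $w = \sum c_n e^{-n^2\tau} \sin(ns)$. From $w(s,0) = 2 \sin(3 s) + 2 \sin(4 s)$: $c_3=2, c_4=2$.
So $w(s,\tau) = 2 e^{-9 \tau} \sin(3 s) + 2 e^{-16 \tau} \sin(4 s)$, and $u(s,\tau) = e^{-2s}w(s,\tau)$.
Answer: $u(s, \tau) = 2 e^{-9 \tau} e^{-2 s} \sin(3 s) + 2 e^{-16 \tau} e^{-2 s} \sin(4 s)$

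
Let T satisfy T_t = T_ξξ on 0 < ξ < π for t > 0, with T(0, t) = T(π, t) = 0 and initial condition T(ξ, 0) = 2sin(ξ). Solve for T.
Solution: Separating variables: T = Σ c_n exp(-n²t) sin(nξ). From T(ξ,0) = 2sin(ξ): c_1=2.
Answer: T(ξ, t) = 2exp(-t)sin(ξ)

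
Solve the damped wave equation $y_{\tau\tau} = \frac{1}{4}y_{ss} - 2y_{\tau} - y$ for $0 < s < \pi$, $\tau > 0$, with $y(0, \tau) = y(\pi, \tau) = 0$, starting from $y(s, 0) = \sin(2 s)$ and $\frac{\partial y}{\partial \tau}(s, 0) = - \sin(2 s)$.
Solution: Substitute $y = e^{-\tau}u$, i.e. $u = e^{\tau}y$.
By the product rule, $y_{\tau} = e^{-\tau}(u_{\tau} - u)$, $y_{\tau\tau} = e^{-\tau}(u_{\tau\tau} - 2u_{\tau} + u)$, $y_{ss} = e^{-\tau}u_{ss}$.
Substituting into the PDE and dividing by $e^{-\tau}$: $u_{\tau\tau} - 2u_{\tau} + u = \frac{1}{4}u_{ss} - 2(u_{\tau} - u) - u$.
The lower-order terms cancel, leaving the standard wave equation $u_{\tau\tau} = \frac{1}{4}u_{ss}$.
Initial data for $u$: $u(s,0) = y(s,0) = \sin(2 s)$; $u_{\tau}(s,0) = y_{\tau}(s,0) + y(s,0) = 0$. The boundary conditions carry over: $u(0,\tau) = u(\pi,\tau) = 0$.
Solve for $u$:
  Using separation of variables $u = X(s)T(\tau)$:
  Eigenfunctions: $\sin(ns)$, $n = 1, 2, 3, \ldots$
  General solution: $u(s, \tau) = \sum [A_n \cos(n \tau/2) + B_n \sin(n \tau/2)] \sin(ns)$
  From $u(s,0) = \sin(2 s)$: $A_2=1$. From $u_{\tau}(s,0) = 0$: all $B_n = 0$.
Hence $u(s,\tau) = \sin(2 s) \cos(\tau)$.
Transform back: $y(s,\tau) = e^{-\tau}u(s,\tau)$.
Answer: $y(s, \tau) = e^{-\tau} \sin(2 s) \cos(\tau)$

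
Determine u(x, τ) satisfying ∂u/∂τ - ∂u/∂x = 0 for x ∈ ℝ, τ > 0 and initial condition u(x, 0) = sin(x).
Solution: By characteristics (dx/dτ = -1), u(x,τ) = f(x + τ) with f = u(·, 0).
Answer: u(x, τ) = sin(x + τ)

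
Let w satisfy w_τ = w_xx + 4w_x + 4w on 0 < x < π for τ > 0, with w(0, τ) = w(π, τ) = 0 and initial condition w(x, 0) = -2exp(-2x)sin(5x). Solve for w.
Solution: Substitute w = exp(-2x)u.
Then w_x = exp(-2x)(u_x - 2u), w_xx = exp(-2x)(u_xx - 4u_x + 4u), w_τ = exp(-2x)u_τ; substituting and dividing by exp(-2x), the lower-order terms cancel: u_τ = u_xx (standard heat equation).
Data for u: u(x,0) = exp(2x)w(x,0) = -2sin(5x). The boundary conditions carry over: u(0,τ) = u(π,τ) = 0.
Separating variables: u = Σ c_n exp(-n²τ) sin(nx). From u(x,0) = -2sin(5x): c_5=-2.
So u(x,τ) = -2exp(-25τ)sin(5x), and w(x,τ) = exp(-2x)u(x,τ).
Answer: w(x, τ) = -2exp(-2x)exp(-25τ)sin(5x)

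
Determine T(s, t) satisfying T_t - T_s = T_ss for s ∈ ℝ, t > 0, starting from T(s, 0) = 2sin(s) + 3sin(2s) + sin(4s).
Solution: Moving frame: η = s + t, σ = t, T = u(η,σ), so T_t = u_σ + u_η and T_ss = u_ηη.
Hence T_t - T_s = u_σ and the PDE becomes the heat equation u_σ = u_ηη on η ∈ ℝ.
Initial data: u(η,0) = T(η,0) = 2sin(η) + 3sin(2η) + sin(4η). Each mode sin(nη) decays as exp(-n²σ) on ℝ, so u(η,σ) = Σ c_n exp(-n²σ) sin(nη) with c_1=2, c_2=3, c_4=1: u(η,σ) = 2exp(-σ)sin(η) + 3exp(-4σ)sin(2η) + exp(-16σ)sin(4η).
Substituting back: T(s,t) = u(s + t, t).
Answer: T(s, t) = 2exp(-t)sin(s + t) + 3exp(-4t)sin(2s + 2t) + exp(-16t)sin(4s + 4t)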